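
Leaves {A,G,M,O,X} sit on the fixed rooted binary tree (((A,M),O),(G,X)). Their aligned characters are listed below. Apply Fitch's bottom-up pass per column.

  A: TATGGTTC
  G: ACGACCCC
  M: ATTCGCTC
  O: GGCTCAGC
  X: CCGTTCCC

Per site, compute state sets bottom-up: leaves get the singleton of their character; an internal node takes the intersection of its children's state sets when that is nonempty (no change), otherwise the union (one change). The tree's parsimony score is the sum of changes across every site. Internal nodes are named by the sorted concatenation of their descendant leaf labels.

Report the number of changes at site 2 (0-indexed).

[col 0] AM: children A:{T}, M:{A} ∪→ {A,T}; cost 1
[col 0] AMO: children AM:{A,T}, O:{G} ∪→ {A,G,T}; cost 1
[col 0] GX: children G:{A}, X:{C} ∪→ {A,C}; cost 1
[col 0] AGMOX: children AMO:{A,G,T}, GX:{A,C} ∩→ {A}; cost 0
[col 1] AM: children A:{A}, M:{T} ∪→ {A,T}; cost 1
[col 1] AMO: children AM:{A,T}, O:{G} ∪→ {A,G,T}; cost 1
[col 1] GX: children G:{C}, X:{C} ∩→ {C}; cost 0
[col 1] AGMOX: children AMO:{A,G,T}, GX:{C} ∪→ {A,C,G,T}; cost 1
[col 2] AM: children A:{T}, M:{T} ∩→ {T}; cost 0
[col 2] AMO: children AM:{T}, O:{C} ∪→ {C,T}; cost 1
[col 2] GX: children G:{G}, X:{G} ∩→ {G}; cost 0
[col 2] AGMOX: children AMO:{C,T}, GX:{G} ∪→ {C,G,T}; cost 1
[col 3] AM: children A:{G}, M:{C} ∪→ {C,G}; cost 1
[col 3] AMO: children AM:{C,G}, O:{T} ∪→ {C,G,T}; cost 1
[col 3] GX: children G:{A}, X:{T} ∪→ {A,T}; cost 1
[col 3] AGMOX: children AMO:{C,G,T}, GX:{A,T} ∩→ {T}; cost 0
[col 4] AM: children A:{G}, M:{G} ∩→ {G}; cost 0
[col 4] AMO: children AM:{G}, O:{C} ∪→ {C,G}; cost 1
[col 4] GX: children G:{C}, X:{T} ∪→ {C,T}; cost 1
[col 4] AGMOX: children AMO:{C,G}, GX:{C,T} ∩→ {C}; cost 0
[col 5] AM: children A:{T}, M:{C} ∪→ {C,T}; cost 1
[col 5] AMO: children AM:{C,T}, O:{A} ∪→ {A,C,T}; cost 1
[col 5] GX: children G:{C}, X:{C} ∩→ {C}; cost 0
[col 5] AGMOX: children AMO:{A,C,T}, GX:{C} ∩→ {C}; cost 0
[col 6] AM: children A:{T}, M:{T} ∩→ {T}; cost 0
[col 6] AMO: children AM:{T}, O:{G} ∪→ {G,T}; cost 1
[col 6] GX: children G:{C}, X:{C} ∩→ {C}; cost 0
[col 6] AGMOX: children AMO:{G,T}, GX:{C} ∪→ {C,G,T}; cost 1
[col 7] AM: children A:{C}, M:{C} ∩→ {C}; cost 0
[col 7] AMO: children AM:{C}, O:{C} ∩→ {C}; cost 0
[col 7] GX: children G:{C}, X:{C} ∩→ {C}; cost 0
[col 7] AGMOX: children AMO:{C}, GX:{C} ∩→ {C}; cost 0
per-site changes: [3, 3, 2, 3, 2, 2, 2, 0]; total = 17

2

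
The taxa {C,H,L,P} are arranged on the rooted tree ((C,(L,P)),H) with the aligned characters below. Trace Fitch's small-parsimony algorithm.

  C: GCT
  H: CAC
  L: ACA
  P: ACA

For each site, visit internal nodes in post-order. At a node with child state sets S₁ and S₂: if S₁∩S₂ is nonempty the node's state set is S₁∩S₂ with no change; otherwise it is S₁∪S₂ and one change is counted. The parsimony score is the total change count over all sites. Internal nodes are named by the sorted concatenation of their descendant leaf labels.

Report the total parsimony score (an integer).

LP@0: {A} ∩ {A} = {A} (intersection, +0)
CLP@0: {G} ∪ {A} = {A,G} (union, +1)
CHLP@0: {A,G} ∪ {C} = {A,C,G} (union, +1)
LP@1: {C} ∩ {C} = {C} (intersection, +0)
CLP@1: {C} ∩ {C} = {C} (intersection, +0)
CHLP@1: {C} ∪ {A} = {A,C} (union, +1)
LP@2: {A} ∩ {A} = {A} (intersection, +0)
CLP@2: {T} ∪ {A} = {A,T} (union, +1)
CHLP@2: {A,T} ∪ {C} = {A,C,T} (union, +1)
per-site changes: [2, 1, 2]; total = 5

5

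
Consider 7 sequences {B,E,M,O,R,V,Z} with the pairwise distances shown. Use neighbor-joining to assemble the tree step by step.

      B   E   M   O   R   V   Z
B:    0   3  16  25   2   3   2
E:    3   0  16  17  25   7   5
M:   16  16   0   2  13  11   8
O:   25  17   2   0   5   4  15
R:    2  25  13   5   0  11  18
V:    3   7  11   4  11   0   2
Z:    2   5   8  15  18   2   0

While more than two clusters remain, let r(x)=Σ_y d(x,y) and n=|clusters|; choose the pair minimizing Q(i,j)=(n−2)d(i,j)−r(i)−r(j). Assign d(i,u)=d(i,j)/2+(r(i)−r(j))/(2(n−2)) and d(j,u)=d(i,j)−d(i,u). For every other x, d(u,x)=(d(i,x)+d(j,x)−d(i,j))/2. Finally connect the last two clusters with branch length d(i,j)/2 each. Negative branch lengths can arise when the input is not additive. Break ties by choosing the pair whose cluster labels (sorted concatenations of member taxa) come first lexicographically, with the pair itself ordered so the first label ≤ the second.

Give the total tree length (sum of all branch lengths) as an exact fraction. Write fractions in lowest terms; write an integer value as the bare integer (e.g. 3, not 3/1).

365/16

step 1: merge (M,O) at d=2, Q=-124; branch lengths M→4/5, O→6/5; new cluster MO
  updated: d(B,MO)=39/2, d(E,MO)=31/2, d(MO,R)=8, d(MO,V)=13/2, d(MO,Z)=21/2
step 2: merge (MO,R) at d=8, Q=-92; branch lengths MO→7/2, R→9/2; new cluster MOR
  updated: d(B,MOR)=27/4, d(E,MOR)=65/4, d(MOR,V)=19/4, d(MOR,Z)=41/4
step 3: merge (MOR,V) at d=19/4, Q=-81/2; branch lengths MOR→71/12, V→-7/6; new cluster MORV
  updated: d(B,MORV)=5/2, d(E,MORV)=37/4, d(MORV,Z)=15/4
step 4: merge (B,E) at d=3, Q=-75/4; branch lengths B→-15/16, E→63/16; new cluster BE
  updated: d(BE,MORV)=35/8, d(BE,Z)=2
step 5: merge (BE,MORV) at d=35/8, Q=-81/8; branch lengths BE→21/16, MORV→49/16; new cluster BEMORV
  updated: d(BEMORV,Z)=11/16
step 6: merge (BEMORV,Z) at d=11/16; branch lengths BEMORV→11/32, Z→11/32; new cluster BEMORVZ
final tree: (((B:-15/16,E:63/16):21/16,(((M:4/5,O:6/5):7/2,R:9/2):71/12,V:-7/6):49/16):11/32,Z:11/32)
total length: 365/16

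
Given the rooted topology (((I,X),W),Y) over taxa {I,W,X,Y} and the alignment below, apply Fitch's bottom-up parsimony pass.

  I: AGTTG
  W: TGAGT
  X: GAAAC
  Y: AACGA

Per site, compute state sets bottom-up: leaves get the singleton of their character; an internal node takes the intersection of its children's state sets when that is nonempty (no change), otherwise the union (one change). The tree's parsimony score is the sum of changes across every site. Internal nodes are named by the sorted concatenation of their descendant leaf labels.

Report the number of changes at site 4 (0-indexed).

[col 0] IX: children I:{A}, X:{G} ∪→ {A,G}; cost 1
[col 0] IWX: children IX:{A,G}, W:{T} ∪→ {A,G,T}; cost 1
[col 0] IWXY: children IWX:{A,G,T}, Y:{A} ∩→ {A}; cost 0
[col 1] IX: children I:{G}, X:{A} ∪→ {A,G}; cost 1
[col 1] IWX: children IX:{A,G}, W:{G} ∩→ {G}; cost 0
[col 1] IWXY: children IWX:{G}, Y:{A} ∪→ {A,G}; cost 1
[col 2] IX: children I:{T}, X:{A} ∪→ {A,T}; cost 1
[col 2] IWX: children IX:{A,T}, W:{A} ∩→ {A}; cost 0
[col 2] IWXY: children IWX:{A}, Y:{C} ∪→ {A,C}; cost 1
[col 3] IX: children I:{T}, X:{A} ∪→ {A,T}; cost 1
[col 3] IWX: children IX:{A,T}, W:{G} ∪→ {A,G,T}; cost 1
[col 3] IWXY: children IWX:{A,G,T}, Y:{G} ∩→ {G}; cost 0
[col 4] IX: children I:{G}, X:{C} ∪→ {C,G}; cost 1
[col 4] IWX: children IX:{C,G}, W:{T} ∪→ {C,G,T}; cost 1
[col 4] IWXY: children IWX:{C,G,T}, Y:{A} ∪→ {A,C,G,T}; cost 1
per-site changes: [2, 2, 2, 2, 3]; total = 11

3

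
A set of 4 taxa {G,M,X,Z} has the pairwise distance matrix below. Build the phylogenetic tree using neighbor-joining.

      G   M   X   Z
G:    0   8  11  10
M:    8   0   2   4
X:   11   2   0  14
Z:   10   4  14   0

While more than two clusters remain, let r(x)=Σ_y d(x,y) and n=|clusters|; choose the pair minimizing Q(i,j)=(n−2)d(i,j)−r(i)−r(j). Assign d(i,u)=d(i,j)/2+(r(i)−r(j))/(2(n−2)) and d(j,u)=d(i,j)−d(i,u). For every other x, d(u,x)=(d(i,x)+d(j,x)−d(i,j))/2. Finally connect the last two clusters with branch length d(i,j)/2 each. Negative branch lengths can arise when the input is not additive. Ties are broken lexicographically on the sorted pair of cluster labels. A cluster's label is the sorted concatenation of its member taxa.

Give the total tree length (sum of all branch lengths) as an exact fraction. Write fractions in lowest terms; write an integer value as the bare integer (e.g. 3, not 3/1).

iteration 1: select G,Z (d=10, Q=-37); attach at lengths (21/4, 19/4); label the merged cluster GZ
  updated: d(GZ,M)=1, d(GZ,X)=15/2
iteration 2: select GZ,M (d=1, Q=-21/2); attach at lengths (13/4, -9/4); label the merged cluster GMZ
  updated: d(GMZ,X)=17/4
iteration 3: select GMZ,X (d=17/4); attach at lengths (17/8, 17/8); label the merged cluster GMXZ
final tree: (((G:21/4,Z:19/4):13/4,M:-9/4):17/8,X:17/8)
total length: 61/4

61/4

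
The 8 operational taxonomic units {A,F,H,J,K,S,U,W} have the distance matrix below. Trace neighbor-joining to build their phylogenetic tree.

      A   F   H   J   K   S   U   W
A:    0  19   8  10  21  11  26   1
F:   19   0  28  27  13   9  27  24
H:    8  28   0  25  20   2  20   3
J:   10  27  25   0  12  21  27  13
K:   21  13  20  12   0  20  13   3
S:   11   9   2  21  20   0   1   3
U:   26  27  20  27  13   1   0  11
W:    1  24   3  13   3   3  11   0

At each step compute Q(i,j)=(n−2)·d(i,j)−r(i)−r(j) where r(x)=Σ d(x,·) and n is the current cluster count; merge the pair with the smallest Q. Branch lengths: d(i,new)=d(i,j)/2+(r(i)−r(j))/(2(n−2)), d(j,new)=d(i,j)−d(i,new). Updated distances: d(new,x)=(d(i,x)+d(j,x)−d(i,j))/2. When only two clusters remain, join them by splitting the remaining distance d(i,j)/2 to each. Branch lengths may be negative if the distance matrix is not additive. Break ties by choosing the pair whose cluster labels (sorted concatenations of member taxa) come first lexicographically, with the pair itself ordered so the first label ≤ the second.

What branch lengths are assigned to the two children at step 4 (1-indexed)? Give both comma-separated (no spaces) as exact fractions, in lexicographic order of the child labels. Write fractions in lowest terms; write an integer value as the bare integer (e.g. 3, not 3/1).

77/24,121/24

step 1: merge (S,U) at d=1, Q=-186; branch lengths S→-13/3, U→16/3; new cluster SU
  updated: d(A,SU)=18, d(F,SU)=35/2, d(H,SU)=21/2, d(J,SU)=47/2, d(K,SU)=16, d(SU,W)=13/2
step 2: merge (F,K) at d=13, Q=-297/2; branch lengths F→217/20, K→43/20; new cluster FK
  updated: d(A,FK)=27/2, d(FK,H)=35/2, d(FK,J)=13, d(FK,SU)=41/4, d(FK,W)=7
step 3: merge (A,J) at d=10, Q=-95; branch lengths A→3/4, J→37/4; new cluster AJ
  updated: d(AJ,FK)=33/4, d(AJ,H)=23/2, d(AJ,SU)=63/4, d(AJ,W)=2
step 4: merge (AJ,FK) at d=33/4, Q=-223/4; branch lengths AJ→77/24, FK→121/24; new cluster AFJK
  updated: d(AFJK,H)=83/8, d(AFJK,SU)=71/8, d(AFJK,W)=3/8
step 5: merge (AFJK,W) at d=3/8, Q=-115/4; branch lengths AFJK→21/8, W→-9/4; new cluster AFJKW
  updated: d(AFJKW,H)=13/2, d(AFJKW,SU)=15/2
step 6: merge (AFJKW,H) at d=13/2, Q=-49/2; branch lengths AFJKW→7/4, H→19/4; new cluster AFHJKW
  updated: d(AFHJKW,SU)=23/4
step 7: merge (AFHJKW,SU) at d=23/4; branch lengths AFHJKW→23/8, SU→23/8; new cluster AFHJKSUW
final tree: (((((A:3/4,J:37/4):77/24,(F:217/20,K:43/20):121/24):21/8,W:-9/4):7/4,H:19/4):23/8,(S:-13/3,U:16/3):23/8)
total length: 359/8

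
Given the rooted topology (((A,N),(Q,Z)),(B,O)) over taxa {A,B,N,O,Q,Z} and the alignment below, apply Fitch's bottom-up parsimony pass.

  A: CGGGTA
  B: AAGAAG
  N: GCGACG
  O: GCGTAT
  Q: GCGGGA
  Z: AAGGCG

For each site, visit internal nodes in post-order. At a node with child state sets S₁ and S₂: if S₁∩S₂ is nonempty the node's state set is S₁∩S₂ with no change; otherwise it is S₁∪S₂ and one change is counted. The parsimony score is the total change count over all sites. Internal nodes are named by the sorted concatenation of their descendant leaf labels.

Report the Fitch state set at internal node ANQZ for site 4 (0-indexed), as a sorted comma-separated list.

site 0, node AN: A={C} ∪ N={G} → {C,G} (+1)
site 0, node QZ: Q={G} ∪ Z={A} → {A,G} (+1)
site 0, node ANQZ: AN={C,G} ∩ QZ={A,G} → {G} (+0)
site 0, node BO: B={A} ∪ O={G} → {A,G} (+1)
site 0, node ABNOQZ: ANQZ={G} ∩ BO={A,G} → {G} (+0)
site 1, node AN: A={G} ∪ N={C} → {C,G} (+1)
site 1, node QZ: Q={C} ∪ Z={A} → {A,C} (+1)
site 1, node ANQZ: AN={C,G} ∩ QZ={A,C} → {C} (+0)
site 1, node BO: B={A} ∪ O={C} → {A,C} (+1)
site 1, node ABNOQZ: ANQZ={C} ∩ BO={A,C} → {C} (+0)
site 2, node AN: A={G} ∩ N={G} → {G} (+0)
site 2, node QZ: Q={G} ∩ Z={G} → {G} (+0)
site 2, node ANQZ: AN={G} ∩ QZ={G} → {G} (+0)
site 2, node BO: B={G} ∩ O={G} → {G} (+0)
site 2, node ABNOQZ: ANQZ={G} ∩ BO={G} → {G} (+0)
site 3, node AN: A={G} ∪ N={A} → {A,G} (+1)
site 3, node QZ: Q={G} ∩ Z={G} → {G} (+0)
site 3, node ANQZ: AN={A,G} ∩ QZ={G} → {G} (+0)
site 3, node BO: B={A} ∪ O={T} → {A,T} (+1)
site 3, node ABNOQZ: ANQZ={G} ∪ BO={A,T} → {A,G,T} (+1)
site 4, node AN: A={T} ∪ N={C} → {C,T} (+1)
site 4, node QZ: Q={G} ∪ Z={C} → {C,G} (+1)
site 4, node ANQZ: AN={C,T} ∩ QZ={C,G} → {C} (+0)
site 4, node BO: B={A} ∩ O={A} → {A} (+0)
site 4, node ABNOQZ: ANQZ={C} ∪ BO={A} → {A,C} (+1)
site 5, node AN: A={A} ∪ N={G} → {A,G} (+1)
site 5, node QZ: Q={A} ∪ Z={G} → {A,G} (+1)
site 5, node ANQZ: AN={A,G} ∩ QZ={A,G} → {A,G} (+0)
site 5, node BO: B={G} ∪ O={T} → {G,T} (+1)
site 5, node ABNOQZ: ANQZ={A,G} ∩ BO={G,T} → {G} (+0)
per-site changes: [3, 3, 0, 3, 3, 3]; total = 15

C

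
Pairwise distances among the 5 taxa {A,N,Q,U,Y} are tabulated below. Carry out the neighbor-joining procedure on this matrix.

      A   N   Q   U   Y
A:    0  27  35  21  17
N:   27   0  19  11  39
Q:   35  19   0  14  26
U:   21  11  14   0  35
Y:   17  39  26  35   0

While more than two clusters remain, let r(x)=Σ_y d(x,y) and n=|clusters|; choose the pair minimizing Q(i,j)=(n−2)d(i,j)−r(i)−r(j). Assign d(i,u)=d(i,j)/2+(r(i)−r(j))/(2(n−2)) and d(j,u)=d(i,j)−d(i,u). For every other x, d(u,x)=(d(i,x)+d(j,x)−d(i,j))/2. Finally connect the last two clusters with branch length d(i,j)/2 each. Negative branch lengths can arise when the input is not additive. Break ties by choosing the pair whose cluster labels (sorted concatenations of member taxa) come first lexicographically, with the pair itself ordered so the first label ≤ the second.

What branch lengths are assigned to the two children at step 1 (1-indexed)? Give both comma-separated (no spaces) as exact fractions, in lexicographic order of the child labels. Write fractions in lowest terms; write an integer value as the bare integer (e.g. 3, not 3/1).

17/3,34/3

1. join A+Y (d=17, Q=-166) ⇒ AY; edges |A|=17/3, |Y|=34/3
  updated: d(AY,N)=49/2, d(AY,Q)=22, d(AY,U)=39/2
2. join AY+Q (d=22, Q=-77) ⇒ AQY; edges |AY|=55/4, |Q|=33/4
  updated: d(AQY,N)=43/4, d(AQY,U)=23/4
3. join AQY+N (d=43/4, Q=-55/2) ⇒ ANQY; edges |AQY|=11/4, |N|=8
  updated: d(ANQY,U)=3
4. join ANQY+U (d=3) ⇒ ANQUY; edges |ANQY|=3/2, |U|=3/2
final tree: ((((A:17/3,Y:34/3):55/4,Q:33/4):11/4,N:8):3/2,U:3/2)
total length: 211/4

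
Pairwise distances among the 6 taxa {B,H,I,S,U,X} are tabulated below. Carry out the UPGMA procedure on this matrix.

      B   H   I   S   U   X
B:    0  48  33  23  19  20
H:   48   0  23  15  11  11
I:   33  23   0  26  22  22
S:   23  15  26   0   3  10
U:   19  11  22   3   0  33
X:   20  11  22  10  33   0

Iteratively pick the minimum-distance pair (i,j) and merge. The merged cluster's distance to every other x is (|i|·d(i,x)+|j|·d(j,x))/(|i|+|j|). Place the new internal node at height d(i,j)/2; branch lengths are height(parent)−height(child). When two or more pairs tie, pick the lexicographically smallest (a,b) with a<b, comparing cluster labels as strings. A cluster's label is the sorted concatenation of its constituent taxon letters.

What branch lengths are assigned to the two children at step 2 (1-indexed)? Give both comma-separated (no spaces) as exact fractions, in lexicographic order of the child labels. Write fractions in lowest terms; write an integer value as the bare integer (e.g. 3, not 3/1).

1. join S+U (d=3) ⇒ SU; edges |S|=3/2, |U|=3/2
  updated: d(B,SU)=21, d(H,SU)=13, d(I,SU)=24, d(SU,X)=43/2
2. join H+X (d=11) ⇒ HX; edges |H|=11/2, |X|=11/2
  updated: d(B,HX)=34, d(HX,I)=45/2, d(HX,SU)=69/4
3. join HX+SU (d=69/4) ⇒ HSUX; edges |HX|=25/8, |SU|=57/8
  updated: d(B,HSUX)=55/2, d(HSUX,I)=93/4
4. join HSUX+I (d=93/4) ⇒ HISUX; edges |HSUX|=3, |I|=93/8
  updated: d(B,HISUX)=143/5
5. join B+HISUX (d=143/5) ⇒ BHISUX; edges |B|=143/10, |HISUX|=107/40
final tree: (B:143/10,(((H:11/2,X:11/2):25/8,(S:3/2,U:3/2):57/8):3,I:93/8):107/40)
total length: 1117/20

11/2,11/2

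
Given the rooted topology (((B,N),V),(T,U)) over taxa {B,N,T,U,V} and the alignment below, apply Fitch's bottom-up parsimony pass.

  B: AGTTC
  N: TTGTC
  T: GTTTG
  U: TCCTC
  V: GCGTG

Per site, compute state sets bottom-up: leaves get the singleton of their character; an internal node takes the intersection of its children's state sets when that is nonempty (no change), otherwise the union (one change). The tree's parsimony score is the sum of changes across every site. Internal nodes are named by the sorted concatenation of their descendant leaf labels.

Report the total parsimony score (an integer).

11

site 0, node BN: B={A} ∪ N={T} → {A,T} (+1)
site 0, node BNV: BN={A,T} ∪ V={G} → {A,G,T} (+1)
site 0, node TU: T={G} ∪ U={T} → {G,T} (+1)
site 0, node BNTUV: BNV={A,G,T} ∩ TU={G,T} → {G,T} (+0)
site 1, node BN: B={G} ∪ N={T} → {G,T} (+1)
site 1, node BNV: BN={G,T} ∪ V={C} → {C,G,T} (+1)
site 1, node TU: T={T} ∪ U={C} → {C,T} (+1)
site 1, node BNTUV: BNV={C,G,T} ∩ TU={C,T} → {C,T} (+0)
site 2, node BN: B={T} ∪ N={G} → {G,T} (+1)
site 2, node BNV: BN={G,T} ∩ V={G} → {G} (+0)
site 2, node TU: T={T} ∪ U={C} → {C,T} (+1)
site 2, node BNTUV: BNV={G} ∪ TU={C,T} → {C,G,T} (+1)
site 3, node BN: B={T} ∩ N={T} → {T} (+0)
site 3, node BNV: BN={T} ∩ V={T} → {T} (+0)
site 3, node TU: T={T} ∩ U={T} → {T} (+0)
site 3, node BNTUV: BNV={T} ∩ TU={T} → {T} (+0)
site 4, node BN: B={C} ∩ N={C} → {C} (+0)
site 4, node BNV: BN={C} ∪ V={G} → {C,G} (+1)
site 4, node TU: T={G} ∪ U={C} → {C,G} (+1)
site 4, node BNTUV: BNV={C,G} ∩ TU={C,G} → {C,G} (+0)
per-site changes: [3, 3, 3, 0, 2]; total = 11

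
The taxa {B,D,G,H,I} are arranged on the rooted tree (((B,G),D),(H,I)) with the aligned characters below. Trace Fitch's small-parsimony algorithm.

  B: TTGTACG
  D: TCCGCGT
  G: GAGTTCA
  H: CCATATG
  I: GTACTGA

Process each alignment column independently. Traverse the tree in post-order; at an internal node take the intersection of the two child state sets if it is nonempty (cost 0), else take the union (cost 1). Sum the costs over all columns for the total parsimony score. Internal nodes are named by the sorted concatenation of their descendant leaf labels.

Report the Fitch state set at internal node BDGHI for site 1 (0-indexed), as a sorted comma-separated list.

C,T

BG@0: {T} ∪ {G} = {G,T} (union, +1)
BDG@0: {G,T} ∩ {T} = {T} (intersection, +0)
HI@0: {C} ∪ {G} = {C,G} (union, +1)
BDGHI@0: {T} ∪ {C,G} = {C,G,T} (union, +1)
BG@1: {T} ∪ {A} = {A,T} (union, +1)
BDG@1: {A,T} ∪ {C} = {A,C,T} (union, +1)
HI@1: {C} ∪ {T} = {C,T} (union, +1)
BDGHI@1: {A,C,T} ∩ {C,T} = {C,T} (intersection, +0)
BG@2: {G} ∩ {G} = {G} (intersection, +0)
BDG@2: {G} ∪ {C} = {C,G} (union, +1)
HI@2: {A} ∩ {A} = {A} (intersection, +0)
BDGHI@2: {C,G} ∪ {A} = {A,C,G} (union, +1)
BG@3: {T} ∩ {T} = {T} (intersection, +0)
BDG@3: {T} ∪ {G} = {G,T} (union, +1)
HI@3: {T} ∪ {C} = {C,T} (union, +1)
BDGHI@3: {G,T} ∩ {C,T} = {T} (intersection, +0)
BG@4: {A} ∪ {T} = {A,T} (union, +1)
BDG@4: {A,T} ∪ {C} = {A,C,T} (union, +1)
HI@4: {A} ∪ {T} = {A,T} (union, +1)
BDGHI@4: {A,C,T} ∩ {A,T} = {A,T} (intersection, +0)
BG@5: {C} ∩ {C} = {C} (intersection, +0)
BDG@5: {C} ∪ {G} = {C,G} (union, +1)
HI@5: {T} ∪ {G} = {G,T} (union, +1)
BDGHI@5: {C,G} ∩ {G,T} = {G} (intersection, +0)
BG@6: {G} ∪ {A} = {A,G} (union, +1)
BDG@6: {A,G} ∪ {T} = {A,G,T} (union, +1)
HI@6: {G} ∪ {A} = {A,G} (union, +1)
BDGHI@6: {A,G,T} ∩ {A,G} = {A,G} (intersection, +0)
per-site changes: [3, 3, 2, 2, 3, 2, 3]; total = 18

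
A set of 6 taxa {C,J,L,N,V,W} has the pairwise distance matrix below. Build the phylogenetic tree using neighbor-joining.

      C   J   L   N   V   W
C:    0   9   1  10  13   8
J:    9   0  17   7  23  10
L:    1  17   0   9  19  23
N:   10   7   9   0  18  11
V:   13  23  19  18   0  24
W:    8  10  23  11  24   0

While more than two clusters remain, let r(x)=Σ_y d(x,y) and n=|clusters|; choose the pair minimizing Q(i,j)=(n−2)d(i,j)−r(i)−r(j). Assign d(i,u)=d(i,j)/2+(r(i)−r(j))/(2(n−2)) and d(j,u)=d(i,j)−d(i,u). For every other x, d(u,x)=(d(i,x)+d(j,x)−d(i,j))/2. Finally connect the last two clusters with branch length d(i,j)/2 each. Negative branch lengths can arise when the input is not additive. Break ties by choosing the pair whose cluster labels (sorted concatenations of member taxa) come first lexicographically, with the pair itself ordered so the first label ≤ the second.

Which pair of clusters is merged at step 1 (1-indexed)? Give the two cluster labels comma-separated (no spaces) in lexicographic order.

1. join C+L (d=1, Q=-106) ⇒ CL; edges |C|=-3, |L|=4
  updated: d(CL,J)=25/2, d(CL,N)=9, d(CL,V)=31/2, d(CL,W)=15
2. join CL+V (d=31/2, Q=-86) ⇒ CLV; edges |CL|=3, |V|=25/2
  updated: d(CLV,J)=10, d(CLV,N)=23/4, d(CLV,W)=47/4
3. join CLV+N (d=23/4, Q=-159/4) ⇒ CLNV; edges |CLV|=61/16, |N|=31/16
  updated: d(CLNV,J)=45/8, d(CLNV,W)=17/2
4. join CLNV+J (d=45/8, Q=-193/8) ⇒ CJLNV; edges |CLNV|=33/16, |J|=57/16
  updated: d(CJLNV,W)=103/16
5. join CJLNV+W (d=103/16) ⇒ CJLNVW; edges |CJLNV|=103/32, |W|=103/32
final tree: (((((C:-3,L:4):3,V:25/2):61/16,N:31/16):33/16,J:57/16):103/32,W:103/32)
total length: 549/16

C,L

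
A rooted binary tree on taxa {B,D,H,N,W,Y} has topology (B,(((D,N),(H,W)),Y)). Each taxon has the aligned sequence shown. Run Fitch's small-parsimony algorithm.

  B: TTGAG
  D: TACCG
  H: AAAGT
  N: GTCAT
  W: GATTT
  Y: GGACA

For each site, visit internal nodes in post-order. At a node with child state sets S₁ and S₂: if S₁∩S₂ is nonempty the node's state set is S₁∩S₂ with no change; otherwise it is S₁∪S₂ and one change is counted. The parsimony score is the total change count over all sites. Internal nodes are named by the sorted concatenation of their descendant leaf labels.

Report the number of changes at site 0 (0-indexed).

site 0, node DN: D={T} ∪ N={G} → {G,T} (+1)
site 0, node HW: H={A} ∪ W={G} → {A,G} (+1)
site 0, node DHNW: DN={G,T} ∩ HW={A,G} → {G} (+0)
site 0, node DHNWY: DHNW={G} ∩ Y={G} → {G} (+0)
site 0, node BDHNWY: B={T} ∪ DHNWY={G} → {G,T} (+1)
site 1, node DN: D={A} ∪ N={T} → {A,T} (+1)
site 1, node HW: H={A} ∩ W={A} → {A} (+0)
site 1, node DHNW: DN={A,T} ∩ HW={A} → {A} (+0)
site 1, node DHNWY: DHNW={A} ∪ Y={G} → {A,G} (+1)
site 1, node BDHNWY: B={T} ∪ DHNWY={A,G} → {A,G,T} (+1)
site 2, node DN: D={C} ∩ N={C} → {C} (+0)
site 2, node HW: H={A} ∪ W={T} → {A,T} (+1)
site 2, node DHNW: DN={C} ∪ HW={A,T} → {A,C,T} (+1)
site 2, node DHNWY: DHNW={A,C,T} ∩ Y={A} → {A} (+0)
site 2, node BDHNWY: B={G} ∪ DHNWY={A} → {A,G} (+1)
site 3, node DN: D={C} ∪ N={A} → {A,C} (+1)
site 3, node HW: H={G} ∪ W={T} → {G,T} (+1)
site 3, node DHNW: DN={A,C} ∪ HW={G,T} → {A,C,G,T} (+1)
site 3, node DHNWY: DHNW={A,C,G,T} ∩ Y={C} → {C} (+0)
site 3, node BDHNWY: B={A} ∪ DHNWY={C} → {A,C} (+1)
site 4, node DN: D={G} ∪ N={T} → {G,T} (+1)
site 4, node HW: H={T} ∩ W={T} → {T} (+0)
site 4, node DHNW: DN={G,T} ∩ HW={T} → {T} (+0)
site 4, node DHNWY: DHNW={T} ∪ Y={A} → {A,T} (+1)
site 4, node BDHNWY: B={G} ∪ DHNWY={A,T} → {A,G,T} (+1)
per-site changes: [3, 3, 3, 4, 3]; total = 16

3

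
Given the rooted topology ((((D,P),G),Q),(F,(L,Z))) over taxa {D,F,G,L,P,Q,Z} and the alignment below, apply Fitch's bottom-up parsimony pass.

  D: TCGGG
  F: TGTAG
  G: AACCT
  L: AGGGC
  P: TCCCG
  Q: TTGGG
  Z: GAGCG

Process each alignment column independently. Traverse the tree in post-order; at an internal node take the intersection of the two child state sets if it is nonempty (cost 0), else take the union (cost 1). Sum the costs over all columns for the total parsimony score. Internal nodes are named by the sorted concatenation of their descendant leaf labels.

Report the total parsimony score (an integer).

site 0, node DP: D={T} ∩ P={T} → {T} (+0)
site 0, node DGP: DP={T} ∪ G={A} → {A,T} (+1)
site 0, node DGPQ: DGP={A,T} ∩ Q={T} → {T} (+0)
site 0, node LZ: L={A} ∪ Z={G} → {A,G} (+1)
site 0, node FLZ: F={T} ∪ LZ={A,G} → {A,G,T} (+1)
site 0, node DFGLPQZ: DGPQ={T} ∩ FLZ={A,G,T} → {T} (+0)
site 1, node DP: D={C} ∩ P={C} → {C} (+0)
site 1, node DGP: DP={C} ∪ G={A} → {A,C} (+1)
site 1, node DGPQ: DGP={A,C} ∪ Q={T} → {A,C,T} (+1)
site 1, node LZ: L={G} ∪ Z={A} → {A,G} (+1)
site 1, node FLZ: F={G} ∩ LZ={A,G} → {G} (+0)
site 1, node DFGLPQZ: DGPQ={A,C,T} ∪ FLZ={G} → {A,C,G,T} (+1)
site 2, node DP: D={G} ∪ P={C} → {C,G} (+1)
site 2, node DGP: DP={C,G} ∩ G={C} → {C} (+0)
site 2, node DGPQ: DGP={C} ∪ Q={G} → {C,G} (+1)
site 2, node LZ: L={G} ∩ Z={G} → {G} (+0)
site 2, node FLZ: F={T} ∪ LZ={G} → {G,T} (+1)
site 2, node DFGLPQZ: DGPQ={C,G} ∩ FLZ={G,T} → {G} (+0)
site 3, node DP: D={G} ∪ P={C} → {C,G} (+1)
site 3, node DGP: DP={C,G} ∩ G={C} → {C} (+0)
site 3, node DGPQ: DGP={C} ∪ Q={G} → {C,G} (+1)
site 3, node LZ: L={G} ∪ Z={C} → {C,G} (+1)
site 3, node FLZ: F={A} ∪ LZ={C,G} → {A,C,G} (+1)
site 3, node DFGLPQZ: DGPQ={C,G} ∩ FLZ={A,C,G} → {C,G} (+0)
site 4, node DP: D={G} ∩ P={G} → {G} (+0)
site 4, node DGP: DP={G} ∪ G={T} → {G,T} (+1)
site 4, node DGPQ: DGP={G,T} ∩ Q={G} → {G} (+0)
site 4, node LZ: L={C} ∪ Z={G} → {C,G} (+1)
site 4, node FLZ: F={G} ∩ LZ={C,G} → {G} (+0)
site 4, node DFGLPQZ: DGPQ={G} ∩ FLZ={G} → {G} (+0)
per-site changes: [3, 4, 3, 4, 2]; total = 16

16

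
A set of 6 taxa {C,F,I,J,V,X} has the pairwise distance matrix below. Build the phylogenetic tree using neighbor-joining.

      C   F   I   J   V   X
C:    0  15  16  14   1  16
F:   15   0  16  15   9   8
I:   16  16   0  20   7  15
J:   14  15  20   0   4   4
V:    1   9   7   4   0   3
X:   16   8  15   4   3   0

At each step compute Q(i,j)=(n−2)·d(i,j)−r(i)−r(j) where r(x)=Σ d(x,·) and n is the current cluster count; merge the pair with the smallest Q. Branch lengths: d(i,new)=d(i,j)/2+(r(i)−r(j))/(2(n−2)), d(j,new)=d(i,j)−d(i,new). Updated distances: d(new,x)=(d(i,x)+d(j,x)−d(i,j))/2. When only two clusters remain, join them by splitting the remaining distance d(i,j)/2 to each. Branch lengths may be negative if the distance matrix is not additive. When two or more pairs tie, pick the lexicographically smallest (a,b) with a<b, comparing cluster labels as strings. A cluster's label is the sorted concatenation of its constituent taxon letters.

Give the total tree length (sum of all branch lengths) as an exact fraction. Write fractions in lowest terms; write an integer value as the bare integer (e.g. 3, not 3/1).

443/16

step 1: merge (J,X) at d=4, Q=-87; branch lengths J→27/8, X→5/8; new cluster JX
  updated: d(C,JX)=13, d(F,JX)=19/2, d(I,JX)=31/2, d(JX,V)=3/2
step 2: merge (C,V) at d=1, Q=-121/2; branch lengths C→59/12, V→-47/12; new cluster CV
  updated: d(CV,F)=23/2, d(CV,I)=11, d(CV,JX)=27/4
step 3: merge (CV,I) at d=11, Q=-199/4; branch lengths CV→35/16, I→141/16; new cluster CIV
  updated: d(CIV,F)=33/4, d(CIV,JX)=45/8
step 4: merge (CIV,F) at d=33/4, Q=-187/8; branch lengths CIV→35/16, F→97/16; new cluster CFIV
  updated: d(CFIV,JX)=55/16
step 5: merge (CFIV,JX) at d=55/16; branch lengths CFIV→55/32, JX→55/32; new cluster CFIJVX
final tree: ((((C:59/12,V:-47/12):35/16,I:141/16):35/16,F:97/16):55/32,(J:27/8,X:5/8):55/32)
total length: 443/16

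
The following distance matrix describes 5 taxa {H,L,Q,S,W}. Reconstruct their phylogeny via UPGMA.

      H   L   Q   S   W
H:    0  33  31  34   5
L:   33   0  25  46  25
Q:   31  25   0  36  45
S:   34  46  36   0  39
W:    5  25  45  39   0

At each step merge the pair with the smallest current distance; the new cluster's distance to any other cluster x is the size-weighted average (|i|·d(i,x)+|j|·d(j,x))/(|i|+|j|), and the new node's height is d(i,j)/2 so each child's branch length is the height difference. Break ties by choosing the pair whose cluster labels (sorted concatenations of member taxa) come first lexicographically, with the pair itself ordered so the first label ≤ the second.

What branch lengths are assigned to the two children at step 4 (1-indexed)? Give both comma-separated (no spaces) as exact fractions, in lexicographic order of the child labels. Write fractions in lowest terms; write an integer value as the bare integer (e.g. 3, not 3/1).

21/8,155/8

1. join H+W (d=5) ⇒ HW; edges |H|=5/2, |W|=5/2
  updated: d(HW,L)=29, d(HW,Q)=38, d(HW,S)=73/2
2. join L+Q (d=25) ⇒ LQ; edges |L|=25/2, |Q|=25/2
  updated: d(HW,LQ)=67/2, d(LQ,S)=41
3. join HW+LQ (d=67/2) ⇒ HLQW; edges |HW|=57/4, |LQ|=17/4
  updated: d(HLQW,S)=155/4
4. join HLQW+S (d=155/4) ⇒ HLQSW; edges |HLQW|=21/8, |S|=155/8
final tree: (((H:5/2,W:5/2):57/4,(L:25/2,Q:25/2):17/4):21/8,S:155/8)
total length: 141/2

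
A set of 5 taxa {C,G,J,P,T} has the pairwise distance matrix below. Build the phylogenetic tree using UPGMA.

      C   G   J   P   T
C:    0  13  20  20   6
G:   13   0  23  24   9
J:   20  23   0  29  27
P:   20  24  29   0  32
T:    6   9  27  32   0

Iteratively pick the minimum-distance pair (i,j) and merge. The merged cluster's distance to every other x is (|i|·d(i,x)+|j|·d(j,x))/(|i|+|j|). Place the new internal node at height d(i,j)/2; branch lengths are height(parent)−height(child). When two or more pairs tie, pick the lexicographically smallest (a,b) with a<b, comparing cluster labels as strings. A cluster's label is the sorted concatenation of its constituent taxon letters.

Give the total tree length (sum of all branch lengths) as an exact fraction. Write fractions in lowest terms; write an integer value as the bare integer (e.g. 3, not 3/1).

1. join C+T (d=6) ⇒ CT; edges |C|=3, |T|=3
  updated: d(CT,G)=11, d(CT,J)=47/2, d(CT,P)=26
2. join CT+G (d=11) ⇒ CGT; edges |CT|=5/2, |G|=11/2
  updated: d(CGT,J)=70/3, d(CGT,P)=76/3
3. join CGT+J (d=70/3) ⇒ CGJT; edges |CGT|=37/6, |J|=35/3
  updated: d(CGJT,P)=105/4
4. join CGJT+P (d=105/4) ⇒ CGJPT; edges |CGJT|=35/24, |P|=105/8
final tree: ((((C:3,T:3):5/2,G:11/2):37/6,J:35/3):35/24,P:105/8)
total length: 557/12

557/12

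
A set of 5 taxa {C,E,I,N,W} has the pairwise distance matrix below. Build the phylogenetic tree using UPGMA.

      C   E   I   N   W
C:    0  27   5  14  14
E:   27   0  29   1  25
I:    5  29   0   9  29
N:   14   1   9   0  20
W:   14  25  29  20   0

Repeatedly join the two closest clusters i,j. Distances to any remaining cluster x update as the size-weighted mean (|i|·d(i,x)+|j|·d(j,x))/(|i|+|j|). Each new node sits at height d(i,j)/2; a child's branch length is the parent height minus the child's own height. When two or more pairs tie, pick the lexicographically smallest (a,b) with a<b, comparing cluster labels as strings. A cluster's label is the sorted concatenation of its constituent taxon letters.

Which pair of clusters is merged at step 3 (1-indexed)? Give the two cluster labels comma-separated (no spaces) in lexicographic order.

CI,EN

step 1: merge (E,N) at d=1; branch lengths E→1/2, N→1/2; new cluster EN
  updated: d(C,EN)=41/2, d(EN,I)=19, d(EN,W)=45/2
step 2: merge (C,I) at d=5; branch lengths C→5/2, I→5/2; new cluster CI
  updated: d(CI,EN)=79/4, d(CI,W)=43/2
step 3: merge (CI,EN) at d=79/4; branch lengths CI→59/8, EN→75/8; new cluster CEIN
  updated: d(CEIN,W)=22
step 4: merge (CEIN,W) at d=22; branch lengths CEIN→9/8, W→11; new cluster CEINW
final tree: (((C:5/2,I:5/2):59/8,(E:1/2,N:1/2):75/8):9/8,W:11)
total length: 279/8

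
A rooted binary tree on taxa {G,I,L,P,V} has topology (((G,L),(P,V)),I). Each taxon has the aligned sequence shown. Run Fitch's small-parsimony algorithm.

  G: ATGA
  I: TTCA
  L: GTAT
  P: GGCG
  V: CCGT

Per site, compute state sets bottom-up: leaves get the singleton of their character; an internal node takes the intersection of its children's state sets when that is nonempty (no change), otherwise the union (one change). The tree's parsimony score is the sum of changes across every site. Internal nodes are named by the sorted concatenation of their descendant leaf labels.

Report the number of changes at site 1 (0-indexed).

2

[col 0] GL: children G:{A}, L:{G} ∪→ {A,G}; cost 1
[col 0] PV: children P:{G}, V:{C} ∪→ {C,G}; cost 1
[col 0] GLPV: children GL:{A,G}, PV:{C,G} ∩→ {G}; cost 0
[col 0] GILPV: children GLPV:{G}, I:{T} ∪→ {G,T}; cost 1
[col 1] GL: children G:{T}, L:{T} ∩→ {T}; cost 0
[col 1] PV: children P:{G}, V:{C} ∪→ {C,G}; cost 1
[col 1] GLPV: children GL:{T}, PV:{C,G} ∪→ {C,G,T}; cost 1
[col 1] GILPV: children GLPV:{C,G,T}, I:{T} ∩→ {T}; cost 0
[col 2] GL: children G:{G}, L:{A} ∪→ {A,G}; cost 1
[col 2] PV: children P:{C}, V:{G} ∪→ {C,G}; cost 1
[col 2] GLPV: children GL:{A,G}, PV:{C,G} ∩→ {G}; cost 0
[col 2] GILPV: children GLPV:{G}, I:{C} ∪→ {C,G}; cost 1
[col 3] GL: children G:{A}, L:{T} ∪→ {A,T}; cost 1
[col 3] PV: children P:{G}, V:{T} ∪→ {G,T}; cost 1
[col 3] GLPV: children GL:{A,T}, PV:{G,T} ∩→ {T}; cost 0
[col 3] GILPV: children GLPV:{T}, I:{A} ∪→ {A,T}; cost 1
per-site changes: [3, 2, 3, 3]; total = 11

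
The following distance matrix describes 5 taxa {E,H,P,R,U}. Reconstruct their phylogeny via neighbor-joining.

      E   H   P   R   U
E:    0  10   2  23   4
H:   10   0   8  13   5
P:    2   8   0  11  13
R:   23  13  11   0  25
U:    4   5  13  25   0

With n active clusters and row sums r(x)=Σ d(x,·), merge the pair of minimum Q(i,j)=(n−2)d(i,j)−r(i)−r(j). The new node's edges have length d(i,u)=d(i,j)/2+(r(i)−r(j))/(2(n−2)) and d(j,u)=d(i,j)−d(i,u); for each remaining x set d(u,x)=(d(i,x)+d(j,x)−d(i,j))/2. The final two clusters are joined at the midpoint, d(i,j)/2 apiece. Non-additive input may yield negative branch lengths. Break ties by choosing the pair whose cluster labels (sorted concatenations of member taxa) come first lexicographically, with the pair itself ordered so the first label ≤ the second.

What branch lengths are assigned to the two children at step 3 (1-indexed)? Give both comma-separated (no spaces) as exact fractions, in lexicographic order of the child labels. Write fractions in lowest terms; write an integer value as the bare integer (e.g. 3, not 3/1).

31/8,1/8

iteration 1: select E,U (d=4, Q=-74); attach at lengths (2/3, 10/3); label the merged cluster EU
  updated: d(EU,H)=11/2, d(EU,P)=11/2, d(EU,R)=22
iteration 2: select EU,H (d=11/2, Q=-97/2); attach at lengths (35/8, 9/8); label the merged cluster EHU
  updated: d(EHU,P)=4, d(EHU,R)=59/4
iteration 3: select EHU,P (d=4, Q=-119/4); attach at lengths (31/8, 1/8); label the merged cluster EHPU
  updated: d(EHPU,R)=87/8
iteration 4: select EHPU,R (d=87/8); attach at lengths (87/16, 87/16); label the merged cluster EHPRU
final tree: ((((E:2/3,U:10/3):35/8,H:9/8):31/8,P:1/8):87/16,R:87/16)
total length: 195/8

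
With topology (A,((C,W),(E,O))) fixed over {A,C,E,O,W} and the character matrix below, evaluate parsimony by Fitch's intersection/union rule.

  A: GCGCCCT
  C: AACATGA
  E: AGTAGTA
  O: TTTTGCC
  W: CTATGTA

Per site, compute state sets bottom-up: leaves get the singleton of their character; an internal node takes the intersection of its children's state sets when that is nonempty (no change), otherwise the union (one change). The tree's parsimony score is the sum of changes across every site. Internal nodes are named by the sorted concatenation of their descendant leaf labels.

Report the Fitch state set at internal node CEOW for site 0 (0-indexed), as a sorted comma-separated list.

A

site 0, node CW: C={A} ∪ W={C} → {A,C} (+1)
site 0, node EO: E={A} ∪ O={T} → {A,T} (+1)
site 0, node CEOW: CW={A,C} ∩ EO={A,T} → {A} (+0)
site 0, node ACEOW: A={G} ∪ CEOW={A} → {A,G} (+1)
site 1, node CW: C={A} ∪ W={T} → {A,T} (+1)
site 1, node EO: E={G} ∪ O={T} → {G,T} (+1)
site 1, node CEOW: CW={A,T} ∩ EO={G,T} → {T} (+0)
site 1, node ACEOW: A={C} ∪ CEOW={T} → {C,T} (+1)
site 2, node CW: C={C} ∪ W={A} → {A,C} (+1)
site 2, node EO: E={T} ∩ O={T} → {T} (+0)
site 2, node CEOW: CW={A,C} ∪ EO={T} → {A,C,T} (+1)
site 2, node ACEOW: A={G} ∪ CEOW={A,C,T} → {A,C,G,T} (+1)
site 3, node CW: C={A} ∪ W={T} → {A,T} (+1)
site 3, node EO: E={A} ∪ O={T} → {A,T} (+1)
site 3, node CEOW: CW={A,T} ∩ EO={A,T} → {A,T} (+0)
site 3, node ACEOW: A={C} ∪ CEOW={A,T} → {A,C,T} (+1)
site 4, node CW: C={T} ∪ W={G} → {G,T} (+1)
site 4, node EO: E={G} ∩ O={G} → {G} (+0)
site 4, node CEOW: CW={G,T} ∩ EO={G} → {G} (+0)
site 4, node ACEOW: A={C} ∪ CEOW={G} → {C,G} (+1)
site 5, node CW: C={G} ∪ W={T} → {G,T} (+1)
site 5, node EO: E={T} ∪ O={C} → {C,T} (+1)
site 5, node CEOW: CW={G,T} ∩ EO={C,T} → {T} (+0)
site 5, node ACEOW: A={C} ∪ CEOW={T} → {C,T} (+1)
site 6, node CW: C={A} ∩ W={A} → {A} (+0)
site 6, node EO: E={A} ∪ O={C} → {A,C} (+1)
site 6, node CEOW: CW={A} ∩ EO={A,C} → {A} (+0)
site 6, node ACEOW: A={T} ∪ CEOW={A} → {A,T} (+1)
per-site changes: [3, 3, 3, 3, 2, 3, 2]; total = 19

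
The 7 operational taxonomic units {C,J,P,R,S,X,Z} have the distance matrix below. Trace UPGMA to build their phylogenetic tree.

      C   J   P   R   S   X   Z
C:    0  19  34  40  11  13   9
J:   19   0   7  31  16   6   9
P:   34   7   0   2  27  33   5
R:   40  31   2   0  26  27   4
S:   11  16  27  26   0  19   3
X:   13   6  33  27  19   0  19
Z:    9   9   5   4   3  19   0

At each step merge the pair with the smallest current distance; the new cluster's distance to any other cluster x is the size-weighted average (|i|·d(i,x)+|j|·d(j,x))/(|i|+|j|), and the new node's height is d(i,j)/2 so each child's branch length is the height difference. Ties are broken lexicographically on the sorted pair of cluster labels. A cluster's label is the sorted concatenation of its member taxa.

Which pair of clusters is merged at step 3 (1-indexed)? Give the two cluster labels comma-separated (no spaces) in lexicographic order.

step 1: merge (P,R) at d=2; branch lengths P→1, R→1; new cluster PR
  updated: d(C,PR)=37, d(J,PR)=19, d(PR,S)=53/2, d(PR,X)=30, d(PR,Z)=9/2
step 2: merge (S,Z) at d=3; branch lengths S→3/2, Z→3/2; new cluster SZ
  updated: d(C,SZ)=10, d(J,SZ)=25/2, d(PR,SZ)=31/2, d(SZ,X)=19
step 3: merge (J,X) at d=6; branch lengths J→3, X→3; new cluster JX
  updated: d(C,JX)=16, d(JX,PR)=49/2, d(JX,SZ)=63/4
step 4: merge (C,SZ) at d=10; branch lengths C→5, SZ→7/2; new cluster CSZ
  updated: d(CSZ,JX)=95/6, d(CSZ,PR)=68/3
step 5: merge (CSZ,JX) at d=95/6; branch lengths CSZ→35/12, JX→59/12; new cluster CJSXZ
  updated: d(CJSXZ,PR)=117/5
step 6: merge (CJSXZ,PR) at d=117/5; branch lengths CJSXZ→227/60, PR→107/10; new cluster CJPRSXZ
final tree: (((C:5,(S:3/2,Z:3/2):7/2):35/12,(J:3,X:3):59/12):227/60,(P:1,R:1):107/10)
total length: 2509/60

J,X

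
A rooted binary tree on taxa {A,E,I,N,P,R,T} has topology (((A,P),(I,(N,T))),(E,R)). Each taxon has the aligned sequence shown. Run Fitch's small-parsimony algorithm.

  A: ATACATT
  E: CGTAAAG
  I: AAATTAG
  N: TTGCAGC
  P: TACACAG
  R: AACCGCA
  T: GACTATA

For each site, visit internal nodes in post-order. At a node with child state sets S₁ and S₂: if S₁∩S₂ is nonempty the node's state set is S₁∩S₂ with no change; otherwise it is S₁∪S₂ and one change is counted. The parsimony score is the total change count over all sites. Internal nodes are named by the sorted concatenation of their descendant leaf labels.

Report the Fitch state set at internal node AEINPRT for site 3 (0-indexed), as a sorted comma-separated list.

A,C

site 0, node AP: A={A} ∪ P={T} → {A,T} (+1)
site 0, node NT: N={T} ∪ T={G} → {G,T} (+1)
site 0, node INT: I={A} ∪ NT={G,T} → {A,G,T} (+1)
site 0, node AINPT: AP={A,T} ∩ INT={A,G,T} → {A,T} (+0)
site 0, node ER: E={C} ∪ R={A} → {A,C} (+1)
site 0, node AEINPRT: AINPT={A,T} ∩ ER={A,C} → {A} (+0)
site 1, node AP: A={T} ∪ P={A} → {A,T} (+1)
site 1, node NT: N={T} ∪ T={A} → {A,T} (+1)
site 1, node INT: I={A} ∩ NT={A,T} → {A} (+0)
site 1, node AINPT: AP={A,T} ∩ INT={A} → {A} (+0)
site 1, node ER: E={G} ∪ R={A} → {A,G} (+1)
site 1, node AEINPRT: AINPT={A} ∩ ER={A,G} → {A} (+0)
site 2, node AP: A={A} ∪ P={C} → {A,C} (+1)
site 2, node NT: N={G} ∪ T={C} → {C,G} (+1)
site 2, node INT: I={A} ∪ NT={C,G} → {A,C,G} (+1)
site 2, node AINPT: AP={A,C} ∩ INT={A,C,G} → {A,C} (+0)
site 2, node ER: E={T} ∪ R={C} → {C,T} (+1)
site 2, node AEINPRT: AINPT={A,C} ∩ ER={C,T} → {C} (+0)
site 3, node AP: A={C} ∪ P={A} → {A,C} (+1)
site 3, node NT: N={C} ∪ T={T} → {C,T} (+1)
site 3, node INT: I={T} ∩ NT={C,T} → {T} (+0)
site 3, node AINPT: AP={A,C} ∪ INT={T} → {A,C,T} (+1)
site 3, node ER: E={A} ∪ R={C} → {A,C} (+1)
site 3, node AEINPRT: AINPT={A,C,T} ∩ ER={A,C} → {A,C} (+0)
site 4, node AP: A={A} ∪ P={C} → {A,C} (+1)
site 4, node NT: N={A} ∩ T={A} → {A} (+0)
site 4, node INT: I={T} ∪ NT={A} → {A,T} (+1)
site 4, node AINPT: AP={A,C} ∩ INT={A,T} → {A} (+0)
site 4, node ER: E={A} ∪ R={G} → {A,G} (+1)
site 4, node AEINPRT: AINPT={A} ∩ ER={A,G} → {A} (+0)
site 5, node AP: A={T} ∪ P={A} → {A,T} (+1)
site 5, node NT: N={G} ∪ T={T} → {G,T} (+1)
site 5, node INT: I={A} ∪ NT={G,T} → {A,G,T} (+1)
site 5, node AINPT: AP={A,T} ∩ INT={A,G,T} → {A,T} (+0)
site 5, node ER: E={A} ∪ R={C} → {A,C} (+1)
site 5, node AEINPRT: AINPT={A,T} ∩ ER={A,C} → {A} (+0)
site 6, node AP: A={T} ∪ P={G} → {G,T} (+1)
site 6, node NT: N={C} ∪ T={A} → {A,C} (+1)
site 6, node INT: I={G} ∪ NT={A,C} → {A,C,G} (+1)
site 6, node AINPT: AP={G,T} ∩ INT={A,C,G} → {G} (+0)
site 6, node ER: E={G} ∪ R={A} → {A,G} (+1)
site 6, node AEINPRT: AINPT={G} ∩ ER={A,G} → {G} (+0)
per-site changes: [4, 3, 4, 4, 3, 4, 4]; total = 26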